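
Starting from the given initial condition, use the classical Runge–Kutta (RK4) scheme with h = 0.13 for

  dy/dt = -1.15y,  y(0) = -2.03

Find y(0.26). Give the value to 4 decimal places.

-1.5054

RK4: k1 = f(t_n, y_n); k2 = f(t_n + h/2, y_n + (h/2)·k1); k3 = f(t_n + h/2, y_n + (h/2)·k2); k4 = f(t_n + h, y_n + h·k3); y_{n+1} = y_n + (h/6)·(k1 + 2k2 + 2k3 + k4).
t=0.000000, y=-2.030000:
  k1 = f(0.000000, -2.030000) = 2.334500
  k2 = f(0.065000, -1.878257) = 2.159996
  k3 = f(0.065000, -1.889600) = 2.173040
  k4 = f(0.130000, -1.747505) = 2.009630
  y ← -2.030000 + (0.13/6)·(k1 + 2k2 + 2k3 + k4) = -1.748112
t=0.130000, y=-1.748112:
  k1 = f(0.130000, -1.748112) = 2.010329
  k2 = f(0.195000, -1.617441) = 1.860057
  k3 = f(0.195000, -1.627209) = 1.871290
  k4 = f(0.260000, -1.504845) = 1.730571
  y ← -1.748112 + (0.13/6)·(k1 + 2k2 + 2k3 + k4) = -1.505368
y(0.26) ≈ -1.5054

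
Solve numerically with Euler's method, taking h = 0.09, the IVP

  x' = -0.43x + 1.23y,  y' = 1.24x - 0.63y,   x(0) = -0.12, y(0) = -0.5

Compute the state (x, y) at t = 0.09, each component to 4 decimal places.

-0.1707, -0.4850

Euler on (x,y): x_{n+1} = x_n + h·x', y_{n+1} = y_n + h·y'.
0.000000: (-0.120000, -0.500000); f=(-0.563400, 0.166200) → (-0.170706, -0.485042)
(x(0.09), y(0.09)) ≈ (-0.1707, -0.4850)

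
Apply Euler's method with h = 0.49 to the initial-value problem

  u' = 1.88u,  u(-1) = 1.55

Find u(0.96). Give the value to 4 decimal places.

Euler: u_{n+1} = u_n + h·f(s_n, u_n).
s=-1.000000, u=1.550000: f=2.914000 → u ← 1.550000 + 0.49·2.914000 = 2.977860
s=-0.510000, u=2.977860: f=5.598377 → u ← 2.977860 + 0.49·5.598377 = 5.721065
s=-0.020000, u=5.721065: f=10.755602 → u ← 5.721065 + 0.49·10.755602 = 10.991309
s=0.470000, u=10.991309: f=20.663662 → u ← 10.991309 + 0.49·20.663662 = 21.116504
u(0.96) ≈ 21.1165

21.1165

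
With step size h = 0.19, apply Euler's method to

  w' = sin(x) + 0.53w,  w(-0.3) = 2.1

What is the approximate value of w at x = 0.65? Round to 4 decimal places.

Euler: w_{n+1} = w_n + h·f(x_n, w_n).
x=-0.300000, w=2.100000: f=0.817480 → w ← 2.100000 + 0.19·0.817480 = 2.255321
x=-0.110000, w=2.255321: f=1.085542 → w ← 2.255321 + 0.19·1.085542 = 2.461574
x=0.080000, w=2.461574: f=1.384549 → w ← 2.461574 + 0.19·1.384549 = 2.724638
x=0.270000, w=2.724638: f=1.710790 → w ← 2.724638 + 0.19·1.710790 = 3.049688
x=0.460000, w=3.049688: f=2.060283 → w ← 3.049688 + 0.19·2.060283 = 3.441142
w(0.65) ≈ 3.4411

3.4411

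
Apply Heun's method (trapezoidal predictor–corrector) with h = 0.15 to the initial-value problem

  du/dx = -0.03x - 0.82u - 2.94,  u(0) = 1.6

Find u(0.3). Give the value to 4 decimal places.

0.4707

Heun: k1 = f(x_n, u_n); k2 = f(x_n + h, u_n + h·k1); u_{n+1} = u_n + (h/2)·(k1 + k2).
x=0.000000, u=1.600000:
  k1 = f(0.000000, 1.600000) = -4.252000
  k2 = f(0.150000, 0.962200) = -3.733504
  u ← 1.600000 + (0.15/2)·(-4.252000 + (-3.733504)) = 1.001087
x=0.150000, u=1.001087:
  k1 = f(0.150000, 1.001087) = -3.765392
  k2 = f(0.300000, 0.436278) = -3.306748
  u ← 1.001087 + (0.15/2)·(-3.765392 + (-3.306748)) = 0.470677
u(0.3) ≈ 0.4707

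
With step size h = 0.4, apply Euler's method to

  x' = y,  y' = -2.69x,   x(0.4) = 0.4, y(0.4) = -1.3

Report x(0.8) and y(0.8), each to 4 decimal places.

Euler on (x,y): x_{n+1} = x_n + h·x', y_{n+1} = y_n + h·y'.
0.400000: (0.400000, -1.300000); f=(-1.300000, -1.076000) → (-0.120000, -1.730400)
(x(0.8), y(0.8)) ≈ (-0.1200, -1.7304)

-0.1200, -1.7304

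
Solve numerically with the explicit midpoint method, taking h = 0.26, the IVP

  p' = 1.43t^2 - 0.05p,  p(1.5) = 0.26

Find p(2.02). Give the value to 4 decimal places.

Midpoint: k1 = f(t_n, p_n); k2 = f(t_n + h/2, p_n + (h/2)·k1); p_{n+1} = p_n + h·k2.
t=1.500000, p=0.260000:
  k1 = f(1.500000, 0.260000) = 3.204500
  k2 = f(1.630000, 0.676585) = 3.765538
  p ← 0.260000 + 0.26·3.765538 = 1.239040
t=1.760000, p=1.239040:
  k1 = f(1.760000, 1.239040) = 4.367616
  k2 = f(1.890000, 1.806830) = 5.017762
  p ← 1.239040 + 0.26·5.017762 = 2.543658
p(2.02) ≈ 2.5437

2.5437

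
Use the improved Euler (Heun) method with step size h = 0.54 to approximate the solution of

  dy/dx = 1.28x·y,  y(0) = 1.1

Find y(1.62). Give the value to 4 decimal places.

Heun: k1 = f(x_n, y_n); k2 = f(x_n + h, y_n + h·k1); y_{n+1} = y_n + (h/2)·(k1 + k2).
x=0.000000, y=1.100000:
  k1 = f(0.000000, 1.100000) = 0.000000
  k2 = f(0.540000, 1.100000) = 0.760320
  y ← 1.100000 + (0.54/2)·(0.000000 + 0.760320) = 1.305286
x=0.540000, y=1.305286:
  k1 = f(0.540000, 1.305286) = 0.902214
  k2 = f(1.080000, 1.792482) = 2.477927
  y ← 1.305286 + (0.54/2)·(0.902214 + 2.477927) = 2.217924
x=1.080000, y=2.217924:
  k1 = f(1.080000, 2.217924) = 3.066059
  k2 = f(1.620000, 3.873596) = 8.032289
  y ← 2.217924 + (0.54/2)·(3.066059 + 8.032289) = 5.214478
y(1.62) ≈ 5.2145

5.2145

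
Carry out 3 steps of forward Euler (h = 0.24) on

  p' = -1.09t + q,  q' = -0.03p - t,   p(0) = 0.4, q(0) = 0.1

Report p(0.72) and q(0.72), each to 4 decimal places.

Euler on (p,q): p_{n+1} = p_n + h·p', q_{n+1} = q_n + h·q'.
0.000000: (0.400000, 0.100000); f=(0.100000, -0.012000) → (0.424000, 0.097120)
0.240000: (0.424000, 0.097120); f=(-0.164480, -0.252720) → (0.384525, 0.036467)
0.480000: (0.384525, 0.036467); f=(-0.486733, -0.491536) → (0.267709, -0.081501)
(p(0.72), q(0.72)) ≈ (0.2677, -0.0815)

0.2677, -0.0815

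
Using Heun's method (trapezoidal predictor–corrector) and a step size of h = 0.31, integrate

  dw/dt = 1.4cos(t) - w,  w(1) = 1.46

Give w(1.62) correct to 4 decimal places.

Heun: k1 = f(t_n, w_n); k2 = f(t_n + h, w_n + h·k1); w_{n+1} = w_n + (h/2)·(k1 + k2).
t=1.000000, w=1.460000:
  k1 = f(1.000000, 1.460000) = -0.703577
  k2 = f(1.310000, 1.241891) = -0.880901
  w ← 1.460000 + (0.31/2)·(-0.703577 + (-0.880901)) = 1.214406
t=1.310000, w=1.214406:
  k1 = f(1.310000, 1.214406) = -0.853416
  k2 = f(1.620000, 0.949847) = -1.018704
  w ← 1.214406 + (0.31/2)·(-0.853416 + (-1.018704)) = 0.924227
w(1.62) ≈ 0.9242

0.9242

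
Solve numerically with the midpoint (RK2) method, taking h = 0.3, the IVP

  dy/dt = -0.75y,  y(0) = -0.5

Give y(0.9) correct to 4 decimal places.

Midpoint: k1 = f(t_n, y_n); k2 = f(t_n + h/2, y_n + (h/2)·k1); y_{n+1} = y_n + h·k2.
t=0.000000, y=-0.500000:
  k1 = f(0.000000, -0.500000) = 0.375000
  k2 = f(0.150000, -0.443750) = 0.332812
  y ← -0.500000 + 0.3·0.332812 = -0.400156
t=0.300000, y=-0.400156:
  k1 = f(0.300000, -0.400156) = 0.300117
  k2 = f(0.450000, -0.355139) = 0.266354
  y ← -0.400156 + 0.3·0.266354 = -0.320250
t=0.600000, y=-0.320250:
  k1 = f(0.600000, -0.320250) = 0.240188
  k2 = f(0.750000, -0.284222) = 0.213166
  y ← -0.320250 + 0.3·0.213166 = -0.256300
y(0.9) ≈ -0.2563

-0.2563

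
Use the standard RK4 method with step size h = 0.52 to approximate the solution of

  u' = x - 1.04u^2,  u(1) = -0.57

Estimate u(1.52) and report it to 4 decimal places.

RK4: k1 = f(x_n, u_n); k2 = f(x_n + h/2, u_n + (h/2)·k1); k3 = f(x_n + h/2, u_n + (h/2)·k2); k4 = f(x_n + h, u_n + h·k3); u_{n+1} = u_n + (h/6)·(k1 + 2k2 + 2k3 + k4).
x=1.000000, u=-0.570000:
  k1 = f(1.000000, -0.570000) = 0.662104
  k2 = f(1.260000, -0.397853) = 1.095382
  k3 = f(1.260000, -0.285201) = 1.175407
  k4 = f(1.520000, 0.041212) = 1.518234
  u ← -0.570000 + (0.52/6)·(k1 + 2k2 + 2k3 + k4) = 0.012566
u(1.52) ≈ 0.0126

0.0126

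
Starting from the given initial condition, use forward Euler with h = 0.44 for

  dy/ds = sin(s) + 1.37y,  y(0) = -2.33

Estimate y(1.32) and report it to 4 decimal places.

Euler: y_{n+1} = y_n + h·f(s_n, y_n).
s=0.000000, y=-2.330000: f=-3.192100 → y ← -2.330000 + 0.44·(-3.192100) = -3.734524
s=0.440000, y=-3.734524: f=-4.690358 → y ← -3.734524 + 0.44·(-4.690358) = -5.798282
s=0.880000, y=-5.798282: f=-7.172907 → y ← -5.798282 + 0.44·(-7.172907) = -8.954361
y(1.32) ≈ -8.9544

-8.9544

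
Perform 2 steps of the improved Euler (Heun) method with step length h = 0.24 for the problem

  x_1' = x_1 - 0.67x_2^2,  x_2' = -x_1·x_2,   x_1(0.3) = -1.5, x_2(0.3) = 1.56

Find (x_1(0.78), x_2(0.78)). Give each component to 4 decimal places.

Heun on (x_1,x_2): k1 = f(t_n, state_n); k2 = f(t_n + h, state_n + h·k1); state_{n+1} = state_n + (h/2)·(k1 + k2).
0.300000: (-1.500000, 1.560000)
  k1 = (-3.130512, 2.340000)
  predictor → (-2.251323, 2.121600)
  k2 = (-5.267118, 4.776407)
  → (-2.507716, 2.413969)
0.540000: (-2.507716, 2.413969)
  k1 = (-6.411970, 6.053547)
  predictor → (-4.046588, 3.866820)
  k2 = (-14.064628, 15.647429)
  → (-4.964907, 5.018086)
(x_1(0.78), x_2(0.78)) ≈ (-4.9649, 5.0181)

-4.9649, 5.0181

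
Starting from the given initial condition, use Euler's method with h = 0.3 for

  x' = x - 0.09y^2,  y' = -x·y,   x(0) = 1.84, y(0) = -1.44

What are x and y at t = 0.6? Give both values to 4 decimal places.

3.0256, -0.1930

Euler on (x,y): x_{n+1} = x_n + h·x', y_{n+1} = y_n + h·y'.
0.000000: (1.840000, -1.440000); f=(1.653376, 2.649600) → (2.336013, -0.645120)
0.300000: (2.336013, -0.645120); f=(2.298557, 1.507009) → (3.025580, -0.193017)
(x(0.6), y(0.6)) ≈ (3.0256, -0.1930)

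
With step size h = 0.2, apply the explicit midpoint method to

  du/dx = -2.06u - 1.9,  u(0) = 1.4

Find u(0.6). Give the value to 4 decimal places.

Midpoint: k1 = f(x_n, u_n); k2 = f(x_n + h/2, u_n + (h/2)·k1); u_{n+1} = u_n + h·k2.
x=0.000000, u=1.400000:
  k1 = f(0.000000, 1.400000) = -4.784000
  k2 = f(0.100000, 0.921600) = -3.798496
  u ← 1.400000 + 0.2·(-3.798496) = 0.640301
x=0.200000, u=0.640301:
  k1 = f(0.200000, 0.640301) = -3.219020
  k2 = f(0.300000, 0.318399) = -2.555902
  u ← 0.640301 + 0.2·(-2.555902) = 0.129120
x=0.400000, u=0.129120:
  k1 = f(0.400000, 0.129120) = -2.165988
  k2 = f(0.500000, -0.087478) = -1.719795
  u ← 0.129120 + 0.2·(-1.719795) = -0.214838
u(0.6) ≈ -0.2148

-0.2148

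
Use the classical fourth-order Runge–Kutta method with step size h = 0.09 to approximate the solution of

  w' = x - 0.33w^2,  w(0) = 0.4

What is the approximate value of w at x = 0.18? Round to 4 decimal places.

RK4: k1 = f(x_n, w_n); k2 = f(x_n + h/2, w_n + (h/2)·k1); k3 = f(x_n + h/2, w_n + (h/2)·k2); k4 = f(x_n + h, w_n + h·k3); w_{n+1} = w_n + (h/6)·(k1 + 2k2 + 2k3 + k4).
x=0.000000, w=0.400000:
  k1 = f(0.000000, 0.400000) = -0.052800
  k2 = f(0.045000, 0.397624) = -0.007175
  k3 = f(0.045000, 0.399677) = -0.007715
  k4 = f(0.090000, 0.399306) = 0.037383
  w ← 0.400000 + (0.09/6)·(k1 + 2k2 + 2k3 + k4) = 0.399322
x=0.090000, w=0.399322:
  k1 = f(0.090000, 0.399322) = 0.037379
  k2 = f(0.135000, 0.401004) = 0.081935
  k3 = f(0.135000, 0.403009) = 0.081403
  k4 = f(0.180000, 0.406648) = 0.125430
  w ← 0.399322 + (0.09/6)·(k1 + 2k2 + 2k3 + k4) = 0.406664
w(0.18) ≈ 0.4067

0.4067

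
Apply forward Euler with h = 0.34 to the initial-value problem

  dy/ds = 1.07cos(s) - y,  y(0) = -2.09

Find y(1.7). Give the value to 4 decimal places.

Euler: y_{n+1} = y_n + h·f(s_n, y_n).
s=0.000000, y=-2.090000: f=3.160000 → y ← -2.090000 + 0.34·3.160000 = -1.015600
s=0.340000, y=-1.015600: f=2.024347 → y ← -1.015600 + 0.34·2.024347 = -0.327322
s=0.680000, y=-0.327322: f=1.159325 → y ← -0.327322 + 0.34·1.159325 = 0.066849
s=1.020000, y=0.066849: f=0.493153 → y ← 0.066849 + 0.34·0.493153 = 0.234521
s=1.360000, y=0.234521: f=-0.010635 → y ← 0.234521 + 0.34·(-0.010635) = 0.230905
y(1.7) ≈ 0.2309

0.2309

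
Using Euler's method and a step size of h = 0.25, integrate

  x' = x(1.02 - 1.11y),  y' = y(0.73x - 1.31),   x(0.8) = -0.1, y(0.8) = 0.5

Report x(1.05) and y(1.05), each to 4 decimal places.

-0.1116, 0.3271

Euler on (x,y): x_{n+1} = x_n + h·x', y_{n+1} = y_n + h·y'.
0.800000: (-0.100000, 0.500000); f=(-0.046500, -0.691500) → (-0.111625, 0.327125)
(x(1.05), y(1.05)) ≈ (-0.1116, 0.3271)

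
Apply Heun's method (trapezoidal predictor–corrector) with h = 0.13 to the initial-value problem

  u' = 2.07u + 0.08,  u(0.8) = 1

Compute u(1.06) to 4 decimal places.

Heun: k1 = f(t_n, u_n); k2 = f(t_n + h, u_n + h·k1); u_{n+1} = u_n + (h/2)·(k1 + k2).
t=0.800000, u=1.000000:
  k1 = f(0.800000, 1.000000) = 2.150000
  k2 = f(0.930000, 1.279500) = 2.728565
  u ← 1.000000 + (0.13/2)·(2.150000 + 2.728565) = 1.317107
t=0.930000, u=1.317107:
  k1 = f(0.930000, 1.317107) = 2.806411
  k2 = f(1.060000, 1.681940) = 3.561616
  u ← 1.317107 + (0.13/2)·(2.806411 + 3.561616) = 1.731028
u(1.06) ≈ 1.7310

1.7310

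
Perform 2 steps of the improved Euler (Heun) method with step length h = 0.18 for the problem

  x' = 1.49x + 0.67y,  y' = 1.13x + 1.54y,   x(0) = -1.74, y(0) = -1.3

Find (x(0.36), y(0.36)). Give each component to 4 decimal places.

-3.6122, -3.5350

Heun on (x,y): k1 = f(t_n, state_n); k2 = f(t_n + h, state_n + h·k1); state_{n+1} = state_n + (h/2)·(k1 + k2).
0.000000: (-1.740000, -1.300000)
  k1 = (-3.463600, -3.968200)
  predictor → (-2.363448, -2.014276)
  k2 = (-4.871102, -5.772681)
  → (-2.490123, -2.176679)
0.180000: (-2.490123, -2.176679)
  k1 = (-5.168659, -6.165925)
  predictor → (-3.420482, -3.286546)
  k2 = (-7.298504, -8.926425)
  → (-3.612168, -3.534991)
(x(0.36), y(0.36)) ≈ (-3.6122, -3.5350)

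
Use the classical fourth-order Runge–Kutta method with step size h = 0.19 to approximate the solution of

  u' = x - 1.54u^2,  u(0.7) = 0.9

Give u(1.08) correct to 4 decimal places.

0.8222

RK4: k1 = f(x_n, u_n); k2 = f(x_n + h/2, u_n + (h/2)·k1); k3 = f(x_n + h/2, u_n + (h/2)·k2); k4 = f(x_n + h, u_n + h·k3); u_{n+1} = u_n + (h/6)·(k1 + 2k2 + 2k3 + k4).
x=0.700000, u=0.900000:
  k1 = f(0.700000, 0.900000) = -0.547400
  k2 = f(0.795000, 0.847997) = -0.312412
  k3 = f(0.795000, 0.870321) = -0.371486
  k4 = f(0.890000, 0.829418) = -0.169418
  u ← 0.900000 + (0.19/6)·(k1 + 2k2 + 2k3 + k4) = 0.833987
x=0.890000, u=0.833987:
  k1 = f(0.890000, 0.833987) = -0.181123
  k2 = f(0.985000, 0.816780) = -0.042381
  k3 = f(0.985000, 0.829961) = -0.075806
  k4 = f(1.080000, 0.819584) = 0.045554
  u ← 0.833987 + (0.19/6)·(k1 + 2k2 + 2k3 + k4) = 0.822209
u(1.08) ≈ 0.8222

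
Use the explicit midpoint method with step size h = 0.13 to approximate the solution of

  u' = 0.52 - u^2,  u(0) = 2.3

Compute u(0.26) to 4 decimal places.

1.5607

Midpoint: k1 = f(s_n, u_n); k2 = f(s_n + h/2, u_n + (h/2)·k1); u_{n+1} = u_n + h·k2.
s=0.000000, u=2.300000:
  k1 = f(0.000000, 2.300000) = -4.770000
  k2 = f(0.065000, 1.989950) = -3.439901
  u ← 2.300000 + 0.13·(-3.439901) = 1.852813
s=0.130000, u=1.852813:
  k1 = f(0.130000, 1.852813) = -2.912916
  k2 = f(0.195000, 1.663473) = -2.247144
  u ← 1.852813 + 0.13·(-2.247144) = 1.560684
u(0.26) ≈ 1.5607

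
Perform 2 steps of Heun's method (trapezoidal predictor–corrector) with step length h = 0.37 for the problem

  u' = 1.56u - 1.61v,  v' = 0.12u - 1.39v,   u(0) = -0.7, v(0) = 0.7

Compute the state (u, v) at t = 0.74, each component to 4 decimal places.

Heun on (u,v): k1 = f(t_n, state_n); k2 = f(t_n + h, state_n + h·k1); state_{n+1} = state_n + (h/2)·(k1 + k2).
0.000000: (-0.700000, 0.700000)
  k1 = (-2.219000, -1.057000)
  predictor → (-1.521030, 0.308910)
  k2 = (-2.870152, -0.611908)
  → (-1.641493, 0.391252)
0.370000: (-1.641493, 0.391252)
  k1 = (-3.190645, -0.740819)
  predictor → (-2.822032, 0.117149)
  k2 = (-4.590979, -0.501481)
  → (-3.081094, 0.161426)
(u(0.74), v(0.74)) ≈ (-3.0811, 0.1614)

-3.0811, 0.1614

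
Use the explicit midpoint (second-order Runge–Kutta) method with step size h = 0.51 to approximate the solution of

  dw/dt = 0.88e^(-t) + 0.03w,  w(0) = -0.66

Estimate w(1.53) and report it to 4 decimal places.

Midpoint: k1 = f(t_n, w_n); k2 = f(t_n + h/2, w_n + (h/2)·k1); w_{n+1} = w_n + h·k2.
t=0.000000, w=-0.660000:
  k1 = f(0.000000, -0.660000) = 0.860200
  k2 = f(0.255000, -0.440649) = 0.668707
  w ← -0.660000 + 0.51·0.668707 = -0.318959
t=0.510000, w=-0.318959:
  k1 = f(0.510000, -0.318959) = 0.518867
  k2 = f(0.765000, -0.186648) = 0.403894
  w ← -0.318959 + 0.51·0.403894 = -0.112973
t=1.020000, w=-0.112973:
  k1 = f(1.020000, -0.112973) = 0.313934
  k2 = f(1.275000, -0.032920) = 0.244912
  w ← -0.112973 + 0.51·0.244912 = 0.011932
w(1.53) ≈ 0.0119

0.0119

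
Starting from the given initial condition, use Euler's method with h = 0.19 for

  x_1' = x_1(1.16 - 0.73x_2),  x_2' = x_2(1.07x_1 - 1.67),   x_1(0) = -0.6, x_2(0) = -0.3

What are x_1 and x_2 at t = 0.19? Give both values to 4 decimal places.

-0.7572, -0.1682

Euler on (x_1,x_2): x_1_{n+1} = x_1_n + h·x_1', x_2_{n+1} = x_2_n + h·x_2'.
0.000000: (-0.600000, -0.300000); f=(-0.827400, 0.693600) → (-0.757206, -0.168216)
(x_1(0.19), x_2(0.19)) ≈ (-0.7572, -0.1682)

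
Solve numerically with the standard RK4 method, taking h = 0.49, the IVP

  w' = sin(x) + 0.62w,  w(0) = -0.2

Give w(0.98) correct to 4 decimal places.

0.1846

RK4: k1 = f(x_n, w_n); k2 = f(x_n + h/2, w_n + (h/2)·k1); k3 = f(x_n + h/2, w_n + (h/2)·k2); k4 = f(x_n + h, w_n + h·k3); w_{n+1} = w_n + (h/6)·(k1 + 2k2 + 2k3 + k4).
x=0.000000, w=-0.200000:
  k1 = f(0.000000, -0.200000) = -0.124000
  k2 = f(0.245000, -0.230380) = 0.099721
  k3 = f(0.245000, -0.175568) = 0.133704
  k4 = f(0.490000, -0.134485) = 0.387245
  w ← -0.200000 + (0.49/6)·(k1 + 2k2 + 2k3 + k4) = -0.140376
x=0.490000, w=-0.140376:
  k1 = f(0.490000, -0.140376) = 0.383593
  k2 = f(0.735000, -0.046395) = 0.641822
  k3 = f(0.735000, 0.016871) = 0.681047
  k4 = f(0.980000, 0.193337) = 0.950367
  w ← -0.140376 + (0.49/6)·(k1 + 2k2 + 2k3 + k4) = 0.184633
w(0.98) ≈ 0.1846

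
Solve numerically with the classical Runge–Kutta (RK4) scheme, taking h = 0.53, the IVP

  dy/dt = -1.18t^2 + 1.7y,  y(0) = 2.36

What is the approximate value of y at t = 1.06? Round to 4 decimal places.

RK4: k1 = f(t_n, y_n); k2 = f(t_n + h/2, y_n + (h/2)·k1); k3 = f(t_n + h/2, y_n + (h/2)·k2); k4 = f(t_n + h, y_n + h·k3); y_{n+1} = y_n + (h/6)·(k1 + 2k2 + 2k3 + k4).
t=0.000000, y=2.360000:
  k1 = f(0.000000, 2.360000) = 4.012000
  k2 = f(0.265000, 3.423180) = 5.736541
  k3 = f(0.265000, 3.880183) = 6.513446
  k4 = f(0.530000, 5.812126) = 9.549153
  y ← 2.360000 + (0.53/6)·(k1 + 2k2 + 2k3 + k4) = 5.722066
t=0.530000, y=5.722066:
  k1 = f(0.530000, 5.722066) = 9.396050
  k2 = f(0.795000, 8.212019) = 13.214644
  k3 = f(0.795000, 9.223947) = 14.934920
  k4 = f(1.060000, 13.637574) = 21.858027
  y ← 5.722066 + (0.53/6)·(k1 + 2k2 + 2k3 + k4) = 13.455933
y(1.06) ≈ 13.4559

13.4559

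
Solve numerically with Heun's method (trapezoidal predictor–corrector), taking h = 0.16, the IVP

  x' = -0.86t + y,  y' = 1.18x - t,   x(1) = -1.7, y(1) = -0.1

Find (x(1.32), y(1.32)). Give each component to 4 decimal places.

-2.2146, -1.1902

Heun on (x,y): k1 = f(t_n, state_n); k2 = f(t_n + h, state_n + h·k1); state_{n+1} = state_n + (h/2)·(k1 + k2).
1.000000: (-1.700000, -0.100000)
  k1 = (-0.960000, -3.006000)
  predictor → (-1.853600, -0.580960)
  k2 = (-1.578560, -3.347248)
  → (-1.903085, -0.608260)
1.160000: (-1.903085, -0.608260)
  k1 = (-1.605860, -3.405640)
  predictor → (-2.160022, -1.153162)
  k2 = (-2.288362, -3.868826)
  → (-2.214623, -1.190217)
(x(1.32), y(1.32)) ≈ (-2.2146, -1.1902)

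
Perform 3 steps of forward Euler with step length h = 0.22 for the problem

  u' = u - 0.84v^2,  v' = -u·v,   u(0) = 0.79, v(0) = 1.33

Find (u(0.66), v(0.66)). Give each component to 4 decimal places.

0.5108, 0.8297

Euler on (u,v): u_{n+1} = u_n + h·u', v_{n+1} = v_n + h·v'.
0.000000: (0.790000, 1.330000); f=(-0.695876, -1.050700) → (0.636907, 1.098846)
0.220000: (0.636907, 1.098846); f=(-0.377361, -0.699863) → (0.553888, 0.944876)
0.440000: (0.553888, 0.944876); f=(-0.196057, -0.523355) → (0.510755, 0.829738)
(u(0.66), v(0.66)) ≈ (0.5108, 0.8297)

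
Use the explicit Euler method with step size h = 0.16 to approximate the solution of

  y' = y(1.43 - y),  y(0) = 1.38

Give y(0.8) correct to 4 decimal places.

Euler: y_{n+1} = y_n + h·f(t_n, y_n).
t=0.000000, y=1.380000: f=0.069000 → y ← 1.380000 + 0.16·0.069000 = 1.391040
t=0.160000, y=1.391040: f=0.054195 → y ← 1.391040 + 0.16·0.054195 = 1.399711
t=0.320000, y=1.399711: f=0.042396 → y ← 1.399711 + 0.16·0.042396 = 1.406494
t=0.480000, y=1.406494: f=0.033060 → y ← 1.406494 + 0.16·0.033060 = 1.411784
t=0.640000, y=1.411784: f=0.025717 → y ← 1.411784 + 0.16·0.025717 = 1.415899
y(0.8) ≈ 1.4159

1.4159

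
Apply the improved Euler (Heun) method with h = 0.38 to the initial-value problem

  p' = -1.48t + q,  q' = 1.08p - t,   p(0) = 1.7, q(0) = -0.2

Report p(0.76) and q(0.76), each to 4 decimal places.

Heun on (p,q): k1 = f(t_n, state_n); k2 = f(t_n + h, state_n + h·k1); state_{n+1} = state_n + (h/2)·(k1 + k2).
0.000000: (1.700000, -0.200000)
  k1 = (-0.200000, 1.836000)
  predictor → (1.624000, 0.497680)
  k2 = (-0.064720, 1.373920)
  → (1.649703, 0.409885)
0.380000: (1.649703, 0.409885)
  k1 = (-0.152515, 1.401679)
  predictor → (1.591747, 0.942523)
  k2 = (-0.182277, 0.959087)
  → (1.586093, 0.858430)
(p(0.76), q(0.76)) ≈ (1.5861, 0.8584)

1.5861, 0.8584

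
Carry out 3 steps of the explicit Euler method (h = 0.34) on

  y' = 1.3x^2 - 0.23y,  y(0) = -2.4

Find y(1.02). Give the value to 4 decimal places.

Euler: y_{n+1} = y_n + h·f(x_n, y_n).
x=0.000000, y=-2.400000: f=0.552000 → y ← -2.400000 + 0.34·0.552000 = -2.212320
x=0.340000, y=-2.212320: f=0.659114 → y ← -2.212320 + 0.34·0.659114 = -1.988221
x=0.680000, y=-1.988221: f=1.058411 → y ← -1.988221 + 0.34·1.058411 = -1.628362
y(1.02) ≈ -1.6284

-1.6284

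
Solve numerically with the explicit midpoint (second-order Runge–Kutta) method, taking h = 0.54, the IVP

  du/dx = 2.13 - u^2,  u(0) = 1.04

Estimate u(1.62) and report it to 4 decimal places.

1.3823

Midpoint: k1 = f(x_n, u_n); k2 = f(x_n + h/2, u_n + (h/2)·k1); u_{n+1} = u_n + h·k2.
x=0.000000, u=1.040000:
  k1 = f(0.000000, 1.040000) = 1.048400
  k2 = f(0.270000, 1.323068) = 0.379491
  u ← 1.040000 + 0.54·0.379491 = 1.244925
x=0.540000, u=1.244925:
  k1 = f(0.540000, 1.244925) = 0.580161
  k2 = f(0.810000, 1.401569) = 0.165605
  u ← 1.244925 + 0.54·0.165605 = 1.334352
x=1.080000, u=1.334352:
  k1 = f(1.080000, 1.334352) = 0.349505
  k2 = f(1.350000, 1.428718) = 0.088764
  u ← 1.334352 + 0.54·0.088764 = 1.382285
u(1.62) ≈ 1.3823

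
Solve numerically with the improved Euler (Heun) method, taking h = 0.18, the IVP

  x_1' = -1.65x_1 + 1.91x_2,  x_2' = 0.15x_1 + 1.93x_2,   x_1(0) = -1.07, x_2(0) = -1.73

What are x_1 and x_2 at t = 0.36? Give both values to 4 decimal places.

Heun on (x_1,x_2): k1 = f(t_n, state_n); k2 = f(t_n + h, state_n + h·k1); state_{n+1} = state_n + (h/2)·(k1 + k2).
0.000000: (-1.070000, -1.730000)
  k1 = (-1.538800, -3.499400)
  predictor → (-1.346984, -2.359892)
  k2 = (-2.284870, -4.756639)
  → (-1.414130, -2.473044)
0.180000: (-1.414130, -2.473044)
  k1 = (-2.390198, -4.985094)
  predictor → (-1.844366, -3.370360)
  k2 = (-3.394184, -6.781450)
  → (-1.934725, -3.532032)
(x_1(0.36), x_2(0.36)) ≈ (-1.9347, -3.5320)

-1.9347, -3.5320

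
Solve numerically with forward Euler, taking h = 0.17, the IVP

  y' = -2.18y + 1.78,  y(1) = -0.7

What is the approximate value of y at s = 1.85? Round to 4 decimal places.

Euler: y_{n+1} = y_n + h·f(s_n, y_n).
s=1.000000, y=-0.700000: f=3.306000 → y ← -0.700000 + 0.17·3.306000 = -0.137980
s=1.170000, y=-0.137980: f=2.080796 → y ← -0.137980 + 0.17·2.080796 = 0.215755
s=1.340000, y=0.215755: f=1.309653 → y ← 0.215755 + 0.17·1.309653 = 0.438396
s=1.510000, y=0.438396: f=0.824296 → y ← 0.438396 + 0.17·0.824296 = 0.578527
s=1.680000, y=0.578527: f=0.518812 → y ← 0.578527 + 0.17·0.518812 = 0.666725
y(1.85) ≈ 0.6667

0.6667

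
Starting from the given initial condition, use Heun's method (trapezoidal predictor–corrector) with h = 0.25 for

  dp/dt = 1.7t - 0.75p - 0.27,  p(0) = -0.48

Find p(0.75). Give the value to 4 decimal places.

-0.0223

Heun: k1 = f(t_n, p_n); k2 = f(t_n + h, p_n + h·k1); p_{n+1} = p_n + (h/2)·(k1 + k2).
t=0.000000, p=-0.480000:
  k1 = f(0.000000, -0.480000) = 0.090000
  k2 = f(0.250000, -0.457500) = 0.498125
  p ← -0.480000 + (0.25/2)·(0.090000 + 0.498125) = -0.406484
t=0.250000, p=-0.406484:
  k1 = f(0.250000, -0.406484) = 0.459863
  k2 = f(0.500000, -0.291519) = 0.798639
  p ← -0.406484 + (0.25/2)·(0.459863 + 0.798639) = -0.249172
t=0.500000, p=-0.249172:
  k1 = f(0.500000, -0.249172) = 0.766879
  k2 = f(0.750000, -0.057452) = 1.048089
  p ← -0.249172 + (0.25/2)·(0.766879 + 1.048089) = -0.022301
p(0.75) ≈ -0.0223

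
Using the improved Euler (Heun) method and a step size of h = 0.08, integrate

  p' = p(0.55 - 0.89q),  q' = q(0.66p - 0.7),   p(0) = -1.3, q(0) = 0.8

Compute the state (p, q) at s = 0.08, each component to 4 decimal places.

Heun on (p,q): k1 = f(s_n, state_n); k2 = f(s_n + h, state_n + h·k1); state_{n+1} = state_n + (h/2)·(k1 + k2).
0.000000: (-1.300000, 0.800000)
  k1 = (0.210600, -1.246400)
  predictor → (-1.283152, 0.700288)
  k2 = (0.093999, -1.083262)
  → (-1.287816, 0.706814)
(p(0.08), q(0.08)) ≈ (-1.2878, 0.7068)

-1.2878, 0.7068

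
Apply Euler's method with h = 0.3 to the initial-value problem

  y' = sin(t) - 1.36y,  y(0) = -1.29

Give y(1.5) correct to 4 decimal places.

0.4027

Euler: y_{n+1} = y_n + h·f(t_n, y_n).
t=0.000000, y=-1.290000: f=1.754400 → y ← -1.290000 + 0.3·1.754400 = -0.763680
t=0.300000, y=-0.763680: f=1.334125 → y ← -0.763680 + 0.3·1.334125 = -0.363442
t=0.600000, y=-0.363442: f=1.058924 → y ← -0.363442 + 0.3·1.058924 = -0.045765
t=0.900000, y=-0.045765: f=0.845568 → y ← -0.045765 + 0.3·0.845568 = 0.207905
t=1.200000, y=0.207905: f=0.649288 → y ← 0.207905 + 0.3·0.649288 = 0.402692
y(1.5) ≈ 0.4027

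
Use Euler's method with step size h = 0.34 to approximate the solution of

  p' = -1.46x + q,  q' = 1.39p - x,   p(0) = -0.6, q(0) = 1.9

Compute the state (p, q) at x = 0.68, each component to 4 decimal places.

Euler on (p,q): p_{n+1} = p_n + h·p', q_{n+1} = q_n + h·q'.
0.000000: (-0.600000, 1.900000); f=(1.900000, -0.834000) → (0.046000, 1.616440)
0.340000: (0.046000, 1.616440); f=(1.120040, -0.276060) → (0.426814, 1.522580)
(p(0.68), q(0.68)) ≈ (0.4268, 1.5226)

0.4268, 1.5226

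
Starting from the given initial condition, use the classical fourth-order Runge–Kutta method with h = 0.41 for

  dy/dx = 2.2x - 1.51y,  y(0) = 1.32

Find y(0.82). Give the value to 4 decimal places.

0.8939

RK4: k1 = f(x_n, y_n); k2 = f(x_n + h/2, y_n + (h/2)·k1); k3 = f(x_n + h/2, y_n + (h/2)·k2); k4 = f(x_n + h, y_n + h·k3); y_{n+1} = y_n + (h/6)·(k1 + 2k2 + 2k3 + k4).
x=0.000000, y=1.320000:
  k1 = f(0.000000, 1.320000) = -1.993200
  k2 = f(0.205000, 0.911394) = -0.925205
  k3 = f(0.205000, 1.130333) = -1.255803
  k4 = f(0.410000, 0.805121) = -0.313732
  y ← 1.320000 + (0.41/6)·(k1 + 2k2 + 2k3 + k4) = 0.864289
x=0.410000, y=0.864289:
  k1 = f(0.410000, 0.864289) = -0.403076
  k2 = f(0.615000, 0.781658) = 0.172696
  k3 = f(0.615000, 0.899691) = -0.005534
  k4 = f(0.820000, 0.862020) = 0.502350
  y ← 0.864289 + (0.41/6)·(k1 + 2k2 + 2k3 + k4) = 0.893918
y(0.82) ≈ 0.8939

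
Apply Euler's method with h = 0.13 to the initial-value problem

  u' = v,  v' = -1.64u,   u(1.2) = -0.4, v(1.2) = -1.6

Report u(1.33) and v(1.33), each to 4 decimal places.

Euler on (u,v): u_{n+1} = u_n + h·u', v_{n+1} = v_n + h·v'.
1.200000: (-0.400000, -1.600000); f=(-1.600000, 0.656000) → (-0.608000, -1.514720)
(u(1.33), v(1.33)) ≈ (-0.6080, -1.5147)

-0.6080, -1.5147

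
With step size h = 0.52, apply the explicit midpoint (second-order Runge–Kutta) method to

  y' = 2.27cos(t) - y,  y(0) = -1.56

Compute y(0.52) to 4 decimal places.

-0.1259

Midpoint: k1 = f(t_n, y_n); k2 = f(t_n + h/2, y_n + (h/2)·k1); y_{n+1} = y_n + h·k2.
t=0.000000, y=-1.560000:
  k1 = f(0.000000, -1.560000) = 3.830000
  k2 = f(0.260000, -0.564200) = 2.757905
  y ← -1.560000 + 0.52·2.757905 = -0.125889
y(0.52) ≈ -0.1259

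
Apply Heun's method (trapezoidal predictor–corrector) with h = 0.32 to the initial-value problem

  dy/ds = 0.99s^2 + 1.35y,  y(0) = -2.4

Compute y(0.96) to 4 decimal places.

-8.1060

Heun: k1 = f(s_n, y_n); k2 = f(s_n + h, y_n + h·k1); y_{n+1} = y_n + (h/2)·(k1 + k2).
s=0.000000, y=-2.400000:
  k1 = f(0.000000, -2.400000) = -3.240000
  k2 = f(0.320000, -3.436800) = -4.538304
  y ← -2.400000 + (0.32/2)·(-3.240000 + (-4.538304)) = -3.644529
s=0.320000, y=-3.644529:
  k1 = f(0.320000, -3.644529) = -4.818738
  k2 = f(0.640000, -5.186525) = -6.596304
  y ← -3.644529 + (0.32/2)·(-4.818738 + (-6.596304)) = -5.470935
s=0.640000, y=-5.470935:
  k1 = f(0.640000, -5.470935) = -6.980259
  k2 = f(0.960000, -7.704618) = -9.488851
  y ← -5.470935 + (0.32/2)·(-6.980259 + (-9.488851)) = -8.105993
y(0.96) ≈ -8.1060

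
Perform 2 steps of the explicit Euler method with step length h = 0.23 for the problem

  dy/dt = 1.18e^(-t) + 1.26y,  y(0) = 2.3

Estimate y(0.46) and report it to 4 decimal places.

Euler: y_{n+1} = y_n + h·f(t_n, y_n).
t=0.000000, y=2.300000: f=4.078000 → y ← 2.300000 + 0.23·4.078000 = 3.237940
t=0.230000, y=3.237940: f=5.017354 → y ← 3.237940 + 0.23·5.017354 = 4.391931
y(0.46) ≈ 4.3919

4.3919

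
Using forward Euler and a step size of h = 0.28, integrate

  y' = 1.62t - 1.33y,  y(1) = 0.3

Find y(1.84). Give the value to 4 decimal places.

Euler: y_{n+1} = y_n + h·f(t_n, y_n).
t=1.000000, y=0.300000: f=1.221000 → y ← 0.300000 + 0.28·1.221000 = 0.641880
t=1.280000, y=0.641880: f=1.219900 → y ← 0.641880 + 0.28·1.219900 = 0.983452
t=1.560000, y=0.983452: f=1.219209 → y ← 0.983452 + 0.28·1.219209 = 1.324830
y(1.84) ≈ 1.3248

1.3248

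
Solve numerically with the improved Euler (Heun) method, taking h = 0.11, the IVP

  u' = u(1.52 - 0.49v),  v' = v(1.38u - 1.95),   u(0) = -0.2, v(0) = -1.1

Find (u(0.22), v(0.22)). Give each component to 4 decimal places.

Heun on (u,v): k1 = f(s_n, state_n); k2 = f(s_n + h, state_n + h·k1); state_{n+1} = state_n + (h/2)·(k1 + k2).
0.000000: (-0.200000, -1.100000)
  k1 = (-0.411800, 2.448600)
  predictor → (-0.245298, -0.830654)
  k2 = (-0.472694, 1.900961)
  → (-0.248647, -0.860774)
0.110000: (-0.248647, -0.860774)
  k1 = (-0.482818, 1.973870)
  predictor → (-0.301757, -0.643648)
  k2 = (-0.553841, 1.523146)
  → (-0.305663, -0.668438)
(u(0.22), v(0.22)) ≈ (-0.3057, -0.6684)

-0.3057, -0.6684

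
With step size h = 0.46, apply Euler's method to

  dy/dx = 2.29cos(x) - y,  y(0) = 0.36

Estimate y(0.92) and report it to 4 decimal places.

1.6177

Euler: y_{n+1} = y_n + h·f(x_n, y_n).
x=0.000000, y=0.360000: f=1.930000 → y ← 0.360000 + 0.46·1.930000 = 1.247800
x=0.460000, y=1.247800: f=0.804160 → y ← 1.247800 + 0.46·0.804160 = 1.617714
y(0.92) ≈ 1.6177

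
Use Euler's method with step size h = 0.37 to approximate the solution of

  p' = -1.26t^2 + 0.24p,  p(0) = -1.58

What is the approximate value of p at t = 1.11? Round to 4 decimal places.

Euler: p_{n+1} = p_n + h·f(t_n, p_n).
t=0.000000, p=-1.580000: f=-0.379200 → p ← -1.580000 + 0.37·(-0.379200) = -1.720304
t=0.370000, p=-1.720304: f=-0.585367 → p ← -1.720304 + 0.37·(-0.585367) = -1.936890
t=0.740000, p=-1.936890: f=-1.154830 → p ← -1.936890 + 0.37·(-1.154830) = -2.364177
p(1.11) ≈ -2.3642

-2.3642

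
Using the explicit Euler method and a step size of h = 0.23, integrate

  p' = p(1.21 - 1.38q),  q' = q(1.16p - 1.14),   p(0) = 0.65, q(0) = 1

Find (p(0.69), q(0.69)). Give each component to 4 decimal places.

Euler on (p,q): p_{n+1} = p_n + h·p', q_{n+1} = q_n + h·q'.
0.000000: (0.650000, 1.000000); f=(-0.110500, -0.386000) → (0.624585, 0.911220)
0.230000: (0.624585, 0.911220); f=(-0.029658, -0.378595) → (0.617764, 0.824143)
0.460000: (0.617764, 0.824143); f=(0.044901, -0.348937) → (0.628091, 0.743888)
(p(0.69), q(0.69)) ≈ (0.6281, 0.7439)

0.6281, 0.7439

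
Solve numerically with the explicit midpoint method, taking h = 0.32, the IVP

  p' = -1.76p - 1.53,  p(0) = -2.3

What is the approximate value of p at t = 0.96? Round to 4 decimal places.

Midpoint: k1 = f(t_n, p_n); k2 = f(t_n + h/2, p_n + (h/2)·k1); p_{n+1} = p_n + h·k2.
t=0.000000, p=-2.300000:
  k1 = f(0.000000, -2.300000) = 2.518000
  k2 = f(0.160000, -1.897120) = 1.808931
  p ← -2.300000 + 0.32·1.808931 = -1.721142
t=0.320000, p=-1.721142:
  k1 = f(0.320000, -1.721142) = 1.499210
  k2 = f(0.480000, -1.481268) = 1.077032
  p ← -1.721142 + 0.32·1.077032 = -1.376492
t=0.640000, p=-1.376492:
  k1 = f(0.640000, -1.376492) = 0.892625
  k2 = f(0.800000, -1.233672) = 0.641262
  p ← -1.376492 + 0.32·0.641262 = -1.171288
p(0.96) ≈ -1.1713

-1.1713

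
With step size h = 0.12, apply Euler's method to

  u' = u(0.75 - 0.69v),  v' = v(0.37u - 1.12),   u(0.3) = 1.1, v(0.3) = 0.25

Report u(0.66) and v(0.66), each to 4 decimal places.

Euler on (u,v): u_{n+1} = u_n + h·u', v_{n+1} = v_n + h·v'.
0.300000: (1.100000, 0.250000); f=(0.635250, -0.178250) → (1.176230, 0.228610)
0.420000: (1.176230, 0.228610); f=(0.696633, -0.156551) → (1.259826, 0.209824)
0.540000: (1.259826, 0.209824); f=(0.762474, -0.137196) → (1.351323, 0.193360)
(u(0.66), v(0.66)) ≈ (1.3513, 0.1934)

1.3513, 0.1934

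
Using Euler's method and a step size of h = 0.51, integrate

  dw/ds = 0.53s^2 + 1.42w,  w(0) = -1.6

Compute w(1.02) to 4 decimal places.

Euler: w_{n+1} = w_n + h·f(s_n, w_n).
s=0.000000, w=-1.600000: f=-2.272000 → w ← -1.600000 + 0.51·(-2.272000) = -2.758720
s=0.510000, w=-2.758720: f=-3.779529 → w ← -2.758720 + 0.51·(-3.779529) = -4.686280
w(1.02) ≈ -4.6863

-4.6863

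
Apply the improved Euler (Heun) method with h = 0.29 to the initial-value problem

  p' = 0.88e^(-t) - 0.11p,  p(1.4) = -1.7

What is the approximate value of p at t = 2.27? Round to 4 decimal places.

Heun: k1 = f(t_n, p_n); k2 = f(t_n + h, p_n + h·k1); p_{n+1} = p_n + (h/2)·(k1 + k2).
t=1.400000, p=-1.700000:
  k1 = f(1.400000, -1.700000) = 0.404005
  k2 = f(1.690000, -1.582838) = 0.336489
  p ← -1.700000 + (0.29/2)·(0.404005 + 0.336489) = -1.592628
t=1.690000, p=-1.592628:
  k1 = f(1.690000, -1.592628) = 0.337566
  k2 = f(1.980000, -1.494734) = 0.285922
  p ← -1.592628 + (0.29/2)·(0.337566 + 0.285922) = -1.502223
t=1.980000, p=-1.502223:
  k1 = f(1.980000, -1.502223) = 0.286745
  k2 = f(2.270000, -1.419066) = 0.247012
  p ← -1.502223 + (0.29/2)·(0.286745 + 0.247012) = -1.424828
p(2.27) ≈ -1.4248

-1.4248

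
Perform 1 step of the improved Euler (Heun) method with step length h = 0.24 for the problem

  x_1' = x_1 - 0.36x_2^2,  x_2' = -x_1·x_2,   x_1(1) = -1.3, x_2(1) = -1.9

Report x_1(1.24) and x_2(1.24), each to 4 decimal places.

-2.1113, -2.7719

Heun on (x_1,x_2): k1 = f(s_n, state_n); k2 = f(s_n + h, state_n + h·k1); state_{n+1} = state_n + (h/2)·(k1 + k2).
1.000000: (-1.300000, -1.900000)
  k1 = (-2.599600, -2.470000)
  predictor → (-1.923904, -2.492800)
  k2 = (-4.160963, -4.795908)
  → (-2.111268, -2.771909)
(x_1(1.24), x_2(1.24)) ≈ (-2.1113, -2.7719)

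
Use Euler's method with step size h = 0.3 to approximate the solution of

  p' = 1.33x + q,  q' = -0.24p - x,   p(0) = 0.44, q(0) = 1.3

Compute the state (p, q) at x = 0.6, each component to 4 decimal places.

Euler on (p,q): p_{n+1} = p_n + h·p', q_{n+1} = q_n + h·q'.
0.000000: (0.440000, 1.300000); f=(1.300000, -0.105600) → (0.830000, 1.268320)
0.300000: (0.830000, 1.268320); f=(1.667320, -0.499200) → (1.330196, 1.118560)
(p(0.6), q(0.6)) ≈ (1.3302, 1.1186)

1.3302, 1.1186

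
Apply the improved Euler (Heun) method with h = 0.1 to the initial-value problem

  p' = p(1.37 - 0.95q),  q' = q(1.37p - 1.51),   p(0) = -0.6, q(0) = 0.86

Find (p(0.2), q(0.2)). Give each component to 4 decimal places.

Heun on (p,q): k1 = f(t_n, state_n); k2 = f(t_n + h, state_n + h·k1); state_{n+1} = state_n + (h/2)·(k1 + k2).
0.000000: (-0.600000, 0.860000)
  k1 = (-0.331800, -2.005520)
  predictor → (-0.633180, 0.659448)
  k2 = (-0.470785, -1.567809)
  → (-0.640129, 0.681334)
0.100000: (-0.640129, 0.681334)
  k1 = (-0.462643, -1.626328)
  predictor → (-0.686393, 0.518701)
  k2 = (-0.602128, -1.271003)
  → (-0.693368, 0.536467)
(p(0.2), q(0.2)) ≈ (-0.6934, 0.5365)

-0.6934, 0.5365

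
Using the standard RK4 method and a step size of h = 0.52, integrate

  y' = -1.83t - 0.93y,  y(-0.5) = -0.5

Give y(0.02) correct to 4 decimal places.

-0.1437

RK4: k1 = f(t_n, y_n); k2 = f(t_n + h/2, y_n + (h/2)·k1); k3 = f(t_n + h/2, y_n + (h/2)·k2); k4 = f(t_n + h, y_n + h·k3); y_{n+1} = y_n + (h/6)·(k1 + 2k2 + 2k3 + k4).
t=-0.500000, y=-0.500000:
  k1 = f(-0.500000, -0.500000) = 1.380000
  k2 = f(-0.240000, -0.141200) = 0.570516
  k3 = f(-0.240000, -0.351666) = 0.766249
  k4 = f(0.020000, -0.101550) = 0.057842
  y ← -0.500000 + (0.52/6)·(k1 + 2k2 + 2k3 + k4) = -0.143681
y(0.02) ≈ -0.1437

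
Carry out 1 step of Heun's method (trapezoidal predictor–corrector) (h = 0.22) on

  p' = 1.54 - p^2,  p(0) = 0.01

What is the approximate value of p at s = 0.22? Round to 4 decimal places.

Heun: k1 = f(s_n, p_n); k2 = f(s_n + h, p_n + h·k1); p_{n+1} = p_n + (h/2)·(k1 + k2).
s=0.000000, p=0.010000:
  k1 = f(0.000000, 0.010000) = 1.539900
  k2 = f(0.220000, 0.348778) = 1.418354
  p ← 0.010000 + (0.22/2)·(1.539900 + 1.418354) = 0.335408
p(0.22) ≈ 0.3354

0.3354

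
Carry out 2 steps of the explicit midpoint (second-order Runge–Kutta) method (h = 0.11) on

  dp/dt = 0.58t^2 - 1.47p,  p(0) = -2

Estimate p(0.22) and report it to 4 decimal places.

Midpoint: k1 = f(t_n, p_n); k2 = f(t_n + h/2, p_n + (h/2)·k1); p_{n+1} = p_n + h·k2.
t=0.000000, p=-2.000000:
  k1 = f(0.000000, -2.000000) = 2.940000
  k2 = f(0.055000, -1.838300) = 2.704055
  p ← -2.000000 + 0.11·2.704055 = -1.702554
t=0.110000, p=-1.702554:
  k1 = f(0.110000, -1.702554) = 2.509772
  k2 = f(0.165000, -1.564516) = 2.315630
  p ← -1.702554 + 0.11·2.315630 = -1.447835
p(0.22) ≈ -1.4478

-1.4478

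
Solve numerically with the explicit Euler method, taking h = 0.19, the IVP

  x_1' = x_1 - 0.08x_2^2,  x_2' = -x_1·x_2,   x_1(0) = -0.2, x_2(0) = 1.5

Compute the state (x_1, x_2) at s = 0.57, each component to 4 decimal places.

Euler on (x_1,x_2): x_1_{n+1} = x_1_n + h·x_1', x_2_{n+1} = x_2_n + h·x_2'.
0.000000: (-0.200000, 1.500000); f=(-0.380000, 0.300000) → (-0.272200, 1.557000)
0.190000: (-0.272200, 1.557000); f=(-0.466140, 0.423815) → (-0.360767, 1.637525)
0.380000: (-0.360767, 1.637525); f=(-0.575286, 0.590764) → (-0.470071, 1.749770)
(x_1(0.57), x_2(0.57)) ≈ (-0.4701, 1.7498)

-0.4701, 1.7498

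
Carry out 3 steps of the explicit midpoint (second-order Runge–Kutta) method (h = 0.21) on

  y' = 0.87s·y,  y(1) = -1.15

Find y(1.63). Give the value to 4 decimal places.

Midpoint: k1 = f(s_n, y_n); k2 = f(s_n + h/2, y_n + (h/2)·k1); y_{n+1} = y_n + h·k2.
s=1.000000, y=-1.150000:
  k1 = f(1.000000, -1.150000) = -1.000500
  k2 = f(1.105000, -1.255052) = -1.206545
  y ← -1.150000 + 0.21·(-1.206545) = -1.403374
s=1.210000, y=-1.403374:
  k1 = f(1.210000, -1.403374) = -1.477332
  k2 = f(1.315000, -1.558494) = -1.782995
  y ← -1.403374 + 0.21·(-1.782995) = -1.777803
s=1.420000, y=-1.777803:
  k1 = f(1.420000, -1.777803) = -2.196298
  k2 = f(1.525000, -2.008415) = -2.664664
  y ← -1.777803 + 0.21·(-2.664664) = -2.337383
y(1.63) ≈ -2.3374

-2.3374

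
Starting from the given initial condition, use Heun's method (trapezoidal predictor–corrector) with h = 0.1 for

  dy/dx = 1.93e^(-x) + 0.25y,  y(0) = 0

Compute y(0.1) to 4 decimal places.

0.1862

Heun: k1 = f(x_n, y_n); k2 = f(x_n + h, y_n + h·k1); y_{n+1} = y_n + (h/2)·(k1 + k2).
x=0.000000, y=0.000000:
  k1 = f(0.000000, 0.000000) = 1.930000
  k2 = f(0.100000, 0.193000) = 1.794586
  y ← 0.000000 + (0.1/2)·(1.930000 + 1.794586) = 0.186229
y(0.1) ≈ 0.1862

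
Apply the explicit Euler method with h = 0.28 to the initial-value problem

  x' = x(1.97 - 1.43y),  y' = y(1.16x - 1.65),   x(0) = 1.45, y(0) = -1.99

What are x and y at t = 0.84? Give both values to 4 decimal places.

Euler on (x,y): x_{n+1} = x_n + h·x', y_{n+1} = y_n + h·y'.
0.000000: (1.450000, -1.990000); f=(6.982765, -0.063680) → (3.405174, -2.007830)
0.280000: (3.405174, -2.007830); f=(16.485121, -4.618014) → (8.021008, -3.300874)
0.560000: (8.021008, -3.300874); f=(53.662551, -25.266111) → (23.046522, -10.375385)
(x(0.84), y(0.84)) ≈ (23.0465, -10.3754)

23.0465, -10.3754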